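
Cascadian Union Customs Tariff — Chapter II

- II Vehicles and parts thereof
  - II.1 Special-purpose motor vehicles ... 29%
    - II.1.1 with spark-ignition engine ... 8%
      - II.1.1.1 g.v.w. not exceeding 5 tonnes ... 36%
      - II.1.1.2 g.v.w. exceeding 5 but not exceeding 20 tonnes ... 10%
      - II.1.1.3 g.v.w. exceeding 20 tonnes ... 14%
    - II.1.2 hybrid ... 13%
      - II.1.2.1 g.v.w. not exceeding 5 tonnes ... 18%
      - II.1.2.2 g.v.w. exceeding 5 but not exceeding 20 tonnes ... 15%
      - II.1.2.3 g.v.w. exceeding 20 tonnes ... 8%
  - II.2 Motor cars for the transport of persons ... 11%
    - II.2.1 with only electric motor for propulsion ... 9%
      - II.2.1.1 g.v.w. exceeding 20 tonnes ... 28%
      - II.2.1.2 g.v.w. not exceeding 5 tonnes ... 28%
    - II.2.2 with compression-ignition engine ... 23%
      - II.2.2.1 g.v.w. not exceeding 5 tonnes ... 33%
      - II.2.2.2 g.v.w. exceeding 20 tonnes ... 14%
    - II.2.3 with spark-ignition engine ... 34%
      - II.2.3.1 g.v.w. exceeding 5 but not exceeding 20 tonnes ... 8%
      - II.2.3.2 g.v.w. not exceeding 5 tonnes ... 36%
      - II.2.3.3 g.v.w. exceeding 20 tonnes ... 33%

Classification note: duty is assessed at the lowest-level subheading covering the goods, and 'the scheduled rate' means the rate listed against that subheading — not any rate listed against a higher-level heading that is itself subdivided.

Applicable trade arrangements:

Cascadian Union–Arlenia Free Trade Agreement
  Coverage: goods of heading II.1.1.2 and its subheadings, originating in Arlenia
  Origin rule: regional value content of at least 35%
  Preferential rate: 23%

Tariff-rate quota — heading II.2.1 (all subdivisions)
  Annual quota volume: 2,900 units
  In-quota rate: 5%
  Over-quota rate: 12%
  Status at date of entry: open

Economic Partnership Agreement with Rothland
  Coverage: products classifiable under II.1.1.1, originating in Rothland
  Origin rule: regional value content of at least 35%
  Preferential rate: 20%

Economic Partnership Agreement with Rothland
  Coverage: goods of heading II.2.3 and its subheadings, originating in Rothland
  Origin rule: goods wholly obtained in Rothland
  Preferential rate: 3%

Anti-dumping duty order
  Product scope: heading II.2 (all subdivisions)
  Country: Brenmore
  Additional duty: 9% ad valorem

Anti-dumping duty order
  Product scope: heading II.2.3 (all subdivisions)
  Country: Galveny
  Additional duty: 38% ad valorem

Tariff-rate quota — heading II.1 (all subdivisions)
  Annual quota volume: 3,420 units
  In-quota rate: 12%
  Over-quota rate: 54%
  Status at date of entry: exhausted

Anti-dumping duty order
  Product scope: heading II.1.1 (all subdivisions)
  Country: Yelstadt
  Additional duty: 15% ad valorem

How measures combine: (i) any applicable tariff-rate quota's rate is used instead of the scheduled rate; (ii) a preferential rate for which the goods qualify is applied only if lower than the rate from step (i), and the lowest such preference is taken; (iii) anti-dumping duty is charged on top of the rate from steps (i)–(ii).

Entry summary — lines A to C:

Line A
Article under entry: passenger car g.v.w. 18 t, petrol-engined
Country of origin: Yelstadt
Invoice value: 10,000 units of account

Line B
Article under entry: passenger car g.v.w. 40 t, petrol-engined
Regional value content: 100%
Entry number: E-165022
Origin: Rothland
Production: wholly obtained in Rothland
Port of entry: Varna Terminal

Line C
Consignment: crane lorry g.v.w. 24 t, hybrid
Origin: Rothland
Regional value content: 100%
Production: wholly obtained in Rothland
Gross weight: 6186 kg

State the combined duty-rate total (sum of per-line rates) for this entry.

65%

Line A: passenger car → II.2; petrol-engined → II.2.3; g.v.w. 18 t → II.2.3.1. Scheduled 8%. No special measure applies. → 8%.
Line B: passenger car → II.2; petrol-engined → II.2.3; g.v.w. 40 t → II.2.3.3. Scheduled 33%. Rothland agreement on II.1.1.1: II.2.3.3 not covered; Rothland agreement on II.2.3: wholly obtained → 3% available; preferential 3%. → 3%.
Line C: crane lorry → II.1; hybrid → II.1.2; g.v.w. 24 t → II.1.2.3. Scheduled 8%. quota on II.1 exhausted → over-quota 54%; Rothland agreement on II.1.1.1: II.1.2.3 not covered; Rothland agreement on II.2.3: II.1.2.3 not covered. → 54%.
Sum: 8% + 3% + 54% = 65%.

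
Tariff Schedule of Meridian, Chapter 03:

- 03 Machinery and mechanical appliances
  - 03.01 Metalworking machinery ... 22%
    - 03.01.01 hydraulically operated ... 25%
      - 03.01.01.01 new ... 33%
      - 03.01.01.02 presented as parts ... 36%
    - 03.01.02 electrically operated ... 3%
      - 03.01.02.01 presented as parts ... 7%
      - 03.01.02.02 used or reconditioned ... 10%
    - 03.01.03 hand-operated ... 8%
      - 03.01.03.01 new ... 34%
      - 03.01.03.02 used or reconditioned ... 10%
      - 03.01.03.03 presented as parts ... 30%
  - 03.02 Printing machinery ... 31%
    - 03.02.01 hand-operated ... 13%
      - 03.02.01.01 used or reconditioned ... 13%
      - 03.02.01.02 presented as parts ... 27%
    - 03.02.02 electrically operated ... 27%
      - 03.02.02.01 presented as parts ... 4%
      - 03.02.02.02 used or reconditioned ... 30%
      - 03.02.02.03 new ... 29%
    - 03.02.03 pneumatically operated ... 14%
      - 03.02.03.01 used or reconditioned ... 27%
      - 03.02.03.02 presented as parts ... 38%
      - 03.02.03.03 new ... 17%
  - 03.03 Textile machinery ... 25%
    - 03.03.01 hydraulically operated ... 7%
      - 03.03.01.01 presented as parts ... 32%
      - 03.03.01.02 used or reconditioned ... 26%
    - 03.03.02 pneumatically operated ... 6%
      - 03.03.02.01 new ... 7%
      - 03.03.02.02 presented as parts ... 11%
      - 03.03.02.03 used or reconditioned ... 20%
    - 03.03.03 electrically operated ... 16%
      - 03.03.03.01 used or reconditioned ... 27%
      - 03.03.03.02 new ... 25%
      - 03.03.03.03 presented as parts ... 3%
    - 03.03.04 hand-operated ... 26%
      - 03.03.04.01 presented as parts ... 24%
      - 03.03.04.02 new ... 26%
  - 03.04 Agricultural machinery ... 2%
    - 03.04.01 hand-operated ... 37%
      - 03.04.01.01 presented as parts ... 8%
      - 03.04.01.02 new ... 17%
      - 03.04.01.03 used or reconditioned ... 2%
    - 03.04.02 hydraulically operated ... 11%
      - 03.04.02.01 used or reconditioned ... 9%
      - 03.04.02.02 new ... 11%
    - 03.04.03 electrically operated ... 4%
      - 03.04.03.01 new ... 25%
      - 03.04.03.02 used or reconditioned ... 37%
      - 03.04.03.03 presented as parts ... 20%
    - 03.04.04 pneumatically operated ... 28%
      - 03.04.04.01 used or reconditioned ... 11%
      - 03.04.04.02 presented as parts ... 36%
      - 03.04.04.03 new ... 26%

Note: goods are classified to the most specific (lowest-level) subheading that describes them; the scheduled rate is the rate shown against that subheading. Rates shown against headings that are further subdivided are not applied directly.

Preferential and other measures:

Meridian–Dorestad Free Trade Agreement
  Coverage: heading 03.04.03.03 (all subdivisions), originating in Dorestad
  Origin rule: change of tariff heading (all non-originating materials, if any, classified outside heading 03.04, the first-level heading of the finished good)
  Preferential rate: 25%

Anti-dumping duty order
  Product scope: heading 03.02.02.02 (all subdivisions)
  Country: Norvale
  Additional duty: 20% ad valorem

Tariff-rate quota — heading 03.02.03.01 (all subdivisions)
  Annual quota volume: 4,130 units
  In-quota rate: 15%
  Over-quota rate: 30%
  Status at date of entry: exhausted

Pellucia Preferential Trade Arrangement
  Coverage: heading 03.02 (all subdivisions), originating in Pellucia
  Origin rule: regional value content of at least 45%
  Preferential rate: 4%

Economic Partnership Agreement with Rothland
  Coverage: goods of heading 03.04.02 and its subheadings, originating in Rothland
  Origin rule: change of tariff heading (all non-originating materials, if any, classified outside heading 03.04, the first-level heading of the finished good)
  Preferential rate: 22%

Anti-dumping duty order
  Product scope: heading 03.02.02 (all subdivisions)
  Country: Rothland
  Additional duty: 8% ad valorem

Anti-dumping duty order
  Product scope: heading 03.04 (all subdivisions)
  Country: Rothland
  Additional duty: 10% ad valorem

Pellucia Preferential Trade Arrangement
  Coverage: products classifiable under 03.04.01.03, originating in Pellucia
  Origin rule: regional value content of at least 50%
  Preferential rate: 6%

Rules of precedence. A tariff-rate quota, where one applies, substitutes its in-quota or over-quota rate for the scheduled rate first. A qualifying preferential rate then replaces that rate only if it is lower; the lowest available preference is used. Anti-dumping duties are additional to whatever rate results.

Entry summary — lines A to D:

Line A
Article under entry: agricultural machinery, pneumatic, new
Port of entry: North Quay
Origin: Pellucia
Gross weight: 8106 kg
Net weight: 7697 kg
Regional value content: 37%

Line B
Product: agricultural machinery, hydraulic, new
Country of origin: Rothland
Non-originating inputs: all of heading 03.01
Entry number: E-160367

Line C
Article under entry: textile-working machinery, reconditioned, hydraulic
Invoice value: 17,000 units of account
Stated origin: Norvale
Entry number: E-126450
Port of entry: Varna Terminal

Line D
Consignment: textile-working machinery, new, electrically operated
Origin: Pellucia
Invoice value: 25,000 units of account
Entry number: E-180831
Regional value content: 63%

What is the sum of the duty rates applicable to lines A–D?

98%

Line A: agricultural → 03.04; pneumatic → 03.04.04; new → 03.04.04.03. Scheduled 26%. Pellucia agreement on 03.02: 03.04.04.03 not covered; Pellucia agreement on 03.04.01.03: 03.04.04.03 not covered. → 26%.
Line B: agricultural → 03.04; hydraulic → 03.04.02; new → 03.04.02.02. Scheduled 11%. Rothland agreement on 03.04.02: CTH met → 22% available; preference 22% not lower than 11% → no reduction; anti-dumping (Rothland, 03.04): +10%; total 11% + 10% = 21%. → 21%.
Line C: textile-working → 03.03; hydraulic → 03.03.01; reconditioned → 03.03.01.02. Scheduled 26%. No special measure applies. → 26%.
Line D: textile-working → 03.03; electrically operated → 03.03.03; new → 03.03.03.02. Scheduled 25%. Pellucia agreement on 03.02: 03.03.03.02 not covered; Pellucia agreement on 03.04.01.03: 03.03.03.02 not covered. → 25%.
Sum: 26% + 21% + 26% + 25% = 98%.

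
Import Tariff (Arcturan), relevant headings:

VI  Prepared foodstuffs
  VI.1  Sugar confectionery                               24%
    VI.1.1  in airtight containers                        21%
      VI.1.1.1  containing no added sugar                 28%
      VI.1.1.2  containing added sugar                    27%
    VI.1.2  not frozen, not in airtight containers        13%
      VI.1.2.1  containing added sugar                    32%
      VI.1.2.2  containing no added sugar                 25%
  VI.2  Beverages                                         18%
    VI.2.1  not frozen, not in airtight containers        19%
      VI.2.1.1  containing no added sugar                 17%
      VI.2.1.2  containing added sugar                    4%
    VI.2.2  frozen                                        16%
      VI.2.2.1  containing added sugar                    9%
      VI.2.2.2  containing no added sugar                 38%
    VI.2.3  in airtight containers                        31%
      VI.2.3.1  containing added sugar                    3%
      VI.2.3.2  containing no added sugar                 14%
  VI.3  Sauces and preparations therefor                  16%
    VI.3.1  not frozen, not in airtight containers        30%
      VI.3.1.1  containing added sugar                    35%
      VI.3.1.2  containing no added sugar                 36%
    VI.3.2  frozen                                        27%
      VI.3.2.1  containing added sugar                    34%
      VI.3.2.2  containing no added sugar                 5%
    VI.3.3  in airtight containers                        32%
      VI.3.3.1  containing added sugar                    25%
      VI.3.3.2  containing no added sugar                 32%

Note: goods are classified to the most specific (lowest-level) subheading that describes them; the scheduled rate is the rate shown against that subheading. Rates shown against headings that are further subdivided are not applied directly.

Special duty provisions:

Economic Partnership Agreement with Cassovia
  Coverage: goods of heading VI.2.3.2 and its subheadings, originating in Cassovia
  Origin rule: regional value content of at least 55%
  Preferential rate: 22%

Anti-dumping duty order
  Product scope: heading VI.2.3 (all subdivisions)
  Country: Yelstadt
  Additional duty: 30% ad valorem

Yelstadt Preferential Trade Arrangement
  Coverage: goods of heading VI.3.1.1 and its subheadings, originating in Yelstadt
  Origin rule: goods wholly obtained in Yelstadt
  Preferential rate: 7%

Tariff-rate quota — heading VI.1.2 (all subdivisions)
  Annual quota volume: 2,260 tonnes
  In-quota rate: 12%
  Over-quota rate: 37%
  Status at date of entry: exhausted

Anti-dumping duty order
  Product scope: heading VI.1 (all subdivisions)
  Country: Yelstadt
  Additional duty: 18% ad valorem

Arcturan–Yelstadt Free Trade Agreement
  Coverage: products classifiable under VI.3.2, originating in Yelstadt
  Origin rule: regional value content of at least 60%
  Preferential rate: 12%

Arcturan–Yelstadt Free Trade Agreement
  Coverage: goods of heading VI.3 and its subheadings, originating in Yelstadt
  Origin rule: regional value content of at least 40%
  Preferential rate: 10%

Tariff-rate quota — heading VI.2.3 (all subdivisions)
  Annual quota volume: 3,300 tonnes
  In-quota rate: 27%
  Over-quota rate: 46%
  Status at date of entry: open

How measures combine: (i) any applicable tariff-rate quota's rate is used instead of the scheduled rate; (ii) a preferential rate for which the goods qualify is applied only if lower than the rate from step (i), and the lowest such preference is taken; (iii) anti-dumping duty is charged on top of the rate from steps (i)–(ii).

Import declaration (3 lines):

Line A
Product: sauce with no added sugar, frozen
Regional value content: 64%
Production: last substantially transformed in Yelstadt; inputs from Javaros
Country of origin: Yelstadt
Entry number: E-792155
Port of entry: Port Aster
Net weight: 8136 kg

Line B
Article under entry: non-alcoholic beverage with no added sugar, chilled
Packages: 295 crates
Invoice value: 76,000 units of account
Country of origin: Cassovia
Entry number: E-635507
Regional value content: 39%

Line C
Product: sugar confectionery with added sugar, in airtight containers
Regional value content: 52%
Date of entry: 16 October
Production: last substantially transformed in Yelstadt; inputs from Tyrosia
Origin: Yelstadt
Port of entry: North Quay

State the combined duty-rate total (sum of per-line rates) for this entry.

Line A: sauce → VI.3; frozen → VI.3.2; with no added sugar → VI.3.2.2. Scheduled 5%. Yelstadt agreement on VI.3.1.1: VI.3.2.2 not covered; Yelstadt agreement on VI.3.2: RVC ≥ 60% → 12% available; Yelstadt agreement on VI.3: RVC ≥ 40% → 10% available; preference 10% not lower than 5% → no reduction. → 5%.
Line B: non-alcoholic beverage → VI.2; chilled → VI.2.1; with no added sugar → VI.2.1.1. Scheduled 17%. Cassovia agreement on VI.2.3.2: VI.2.1.1 not covered. → 17%.
Line C: sugar confectionery → VI.1; in airtight containers → VI.1.1; with added sugar → VI.1.1.2. Scheduled 27%. Yelstadt agreement on VI.3.1.1: VI.1.1.2 not covered; Yelstadt agreement on VI.3.2: VI.1.1.2 not covered; Yelstadt agreement on VI.3: VI.1.1.2 not covered; anti-dumping (Yelstadt, VI.1): +18%; total 27% + 18% = 45%. → 45%.
Sum: 5% + 17% + 45% = 67%.

67%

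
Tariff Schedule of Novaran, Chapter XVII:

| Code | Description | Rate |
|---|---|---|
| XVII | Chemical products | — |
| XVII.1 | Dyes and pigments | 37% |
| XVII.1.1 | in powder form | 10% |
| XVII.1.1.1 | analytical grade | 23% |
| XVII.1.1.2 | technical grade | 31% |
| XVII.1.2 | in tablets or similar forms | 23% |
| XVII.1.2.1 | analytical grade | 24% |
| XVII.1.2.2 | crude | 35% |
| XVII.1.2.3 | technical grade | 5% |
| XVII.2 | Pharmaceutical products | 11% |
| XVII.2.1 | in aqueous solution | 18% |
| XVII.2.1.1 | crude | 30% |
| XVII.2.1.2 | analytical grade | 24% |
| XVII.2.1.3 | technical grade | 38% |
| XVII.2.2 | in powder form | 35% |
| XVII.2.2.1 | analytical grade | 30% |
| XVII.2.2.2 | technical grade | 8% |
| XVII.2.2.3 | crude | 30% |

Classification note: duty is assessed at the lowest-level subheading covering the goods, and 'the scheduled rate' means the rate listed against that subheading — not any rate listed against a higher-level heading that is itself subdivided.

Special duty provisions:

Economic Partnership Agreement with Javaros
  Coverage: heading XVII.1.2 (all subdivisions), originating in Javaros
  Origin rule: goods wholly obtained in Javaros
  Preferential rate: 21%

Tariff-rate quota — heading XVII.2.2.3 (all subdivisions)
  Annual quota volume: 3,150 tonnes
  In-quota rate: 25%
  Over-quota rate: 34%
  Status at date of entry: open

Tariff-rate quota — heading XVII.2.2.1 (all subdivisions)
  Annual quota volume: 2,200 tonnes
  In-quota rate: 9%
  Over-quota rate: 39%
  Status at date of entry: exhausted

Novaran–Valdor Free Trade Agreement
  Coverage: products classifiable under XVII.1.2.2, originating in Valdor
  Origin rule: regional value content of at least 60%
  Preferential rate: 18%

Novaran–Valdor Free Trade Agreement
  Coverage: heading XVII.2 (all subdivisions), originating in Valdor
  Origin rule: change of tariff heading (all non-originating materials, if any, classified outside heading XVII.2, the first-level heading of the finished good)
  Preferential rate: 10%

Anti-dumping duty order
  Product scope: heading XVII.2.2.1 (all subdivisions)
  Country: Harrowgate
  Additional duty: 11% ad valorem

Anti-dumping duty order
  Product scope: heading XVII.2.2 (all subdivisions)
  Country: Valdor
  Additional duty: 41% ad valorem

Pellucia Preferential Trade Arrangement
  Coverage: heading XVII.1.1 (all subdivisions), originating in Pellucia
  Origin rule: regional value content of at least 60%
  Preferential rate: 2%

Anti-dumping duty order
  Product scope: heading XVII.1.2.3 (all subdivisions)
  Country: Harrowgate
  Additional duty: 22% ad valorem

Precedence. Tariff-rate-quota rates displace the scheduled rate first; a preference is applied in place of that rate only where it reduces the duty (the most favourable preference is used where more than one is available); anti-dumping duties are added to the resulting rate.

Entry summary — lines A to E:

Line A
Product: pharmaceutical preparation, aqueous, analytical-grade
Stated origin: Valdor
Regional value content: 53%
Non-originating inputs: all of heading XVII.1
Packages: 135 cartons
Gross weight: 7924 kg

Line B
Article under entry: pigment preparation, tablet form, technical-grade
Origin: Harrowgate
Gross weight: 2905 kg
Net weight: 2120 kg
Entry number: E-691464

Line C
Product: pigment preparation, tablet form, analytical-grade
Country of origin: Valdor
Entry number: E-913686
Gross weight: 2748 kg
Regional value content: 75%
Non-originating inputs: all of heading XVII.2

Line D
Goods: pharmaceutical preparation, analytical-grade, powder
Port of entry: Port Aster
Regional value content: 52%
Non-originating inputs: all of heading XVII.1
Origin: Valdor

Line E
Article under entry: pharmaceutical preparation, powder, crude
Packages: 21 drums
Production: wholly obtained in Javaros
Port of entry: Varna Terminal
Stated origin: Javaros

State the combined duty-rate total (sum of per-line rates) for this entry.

137%

Line A: pharmaceutical → XVII.2; aqueous → XVII.2.1; analytical-grade → XVII.2.1.2. Scheduled 24%. Valdor agreement on XVII.1.2.2: XVII.2.1.2 not covered; Valdor agreement on XVII.2: CTH met → 10% available; preferential 10%. → 10%.
Line B: pigment → XVII.1; tablet form → XVII.1.2; technical-grade → XVII.1.2.3. Scheduled 5%. anti-dumping (Harrowgate, XVII.1.2.3): +22%; total 5% + 22% = 27%. → 27%.
Line C: pigment → XVII.1; tablet form → XVII.1.2; analytical-grade → XVII.1.2.1. Scheduled 24%. Valdor agreement on XVII.1.2.2: XVII.1.2.1 not covered; Valdor agreement on XVII.2: XVII.1.2.1 not covered. → 24%.
Line D: pharmaceutical → XVII.2; powder → XVII.2.2; analytical-grade → XVII.2.2.1. Scheduled 30%. quota on XVII.2.2.1 exhausted → over-quota 39%; Valdor agreement on XVII.1.2.2: XVII.2.2.1 not covered; Valdor agreement on XVII.2: CTH met → 10% available; preferential 10%; anti-dumping (Valdor, XVII.2.2): +41%; total 10% + 41% = 51%. → 51%.
Line E: pharmaceutical → XVII.2; powder → XVII.2.2; crude → XVII.2.2.3. Scheduled 30%. quota on XVII.2.2.3 open → in-quota 25%; Javaros agreement on XVII.1.2: XVII.2.2.3 not covered. → 25%.
Sum: 10% + 27% + 24% + 51% + 25% = 137%.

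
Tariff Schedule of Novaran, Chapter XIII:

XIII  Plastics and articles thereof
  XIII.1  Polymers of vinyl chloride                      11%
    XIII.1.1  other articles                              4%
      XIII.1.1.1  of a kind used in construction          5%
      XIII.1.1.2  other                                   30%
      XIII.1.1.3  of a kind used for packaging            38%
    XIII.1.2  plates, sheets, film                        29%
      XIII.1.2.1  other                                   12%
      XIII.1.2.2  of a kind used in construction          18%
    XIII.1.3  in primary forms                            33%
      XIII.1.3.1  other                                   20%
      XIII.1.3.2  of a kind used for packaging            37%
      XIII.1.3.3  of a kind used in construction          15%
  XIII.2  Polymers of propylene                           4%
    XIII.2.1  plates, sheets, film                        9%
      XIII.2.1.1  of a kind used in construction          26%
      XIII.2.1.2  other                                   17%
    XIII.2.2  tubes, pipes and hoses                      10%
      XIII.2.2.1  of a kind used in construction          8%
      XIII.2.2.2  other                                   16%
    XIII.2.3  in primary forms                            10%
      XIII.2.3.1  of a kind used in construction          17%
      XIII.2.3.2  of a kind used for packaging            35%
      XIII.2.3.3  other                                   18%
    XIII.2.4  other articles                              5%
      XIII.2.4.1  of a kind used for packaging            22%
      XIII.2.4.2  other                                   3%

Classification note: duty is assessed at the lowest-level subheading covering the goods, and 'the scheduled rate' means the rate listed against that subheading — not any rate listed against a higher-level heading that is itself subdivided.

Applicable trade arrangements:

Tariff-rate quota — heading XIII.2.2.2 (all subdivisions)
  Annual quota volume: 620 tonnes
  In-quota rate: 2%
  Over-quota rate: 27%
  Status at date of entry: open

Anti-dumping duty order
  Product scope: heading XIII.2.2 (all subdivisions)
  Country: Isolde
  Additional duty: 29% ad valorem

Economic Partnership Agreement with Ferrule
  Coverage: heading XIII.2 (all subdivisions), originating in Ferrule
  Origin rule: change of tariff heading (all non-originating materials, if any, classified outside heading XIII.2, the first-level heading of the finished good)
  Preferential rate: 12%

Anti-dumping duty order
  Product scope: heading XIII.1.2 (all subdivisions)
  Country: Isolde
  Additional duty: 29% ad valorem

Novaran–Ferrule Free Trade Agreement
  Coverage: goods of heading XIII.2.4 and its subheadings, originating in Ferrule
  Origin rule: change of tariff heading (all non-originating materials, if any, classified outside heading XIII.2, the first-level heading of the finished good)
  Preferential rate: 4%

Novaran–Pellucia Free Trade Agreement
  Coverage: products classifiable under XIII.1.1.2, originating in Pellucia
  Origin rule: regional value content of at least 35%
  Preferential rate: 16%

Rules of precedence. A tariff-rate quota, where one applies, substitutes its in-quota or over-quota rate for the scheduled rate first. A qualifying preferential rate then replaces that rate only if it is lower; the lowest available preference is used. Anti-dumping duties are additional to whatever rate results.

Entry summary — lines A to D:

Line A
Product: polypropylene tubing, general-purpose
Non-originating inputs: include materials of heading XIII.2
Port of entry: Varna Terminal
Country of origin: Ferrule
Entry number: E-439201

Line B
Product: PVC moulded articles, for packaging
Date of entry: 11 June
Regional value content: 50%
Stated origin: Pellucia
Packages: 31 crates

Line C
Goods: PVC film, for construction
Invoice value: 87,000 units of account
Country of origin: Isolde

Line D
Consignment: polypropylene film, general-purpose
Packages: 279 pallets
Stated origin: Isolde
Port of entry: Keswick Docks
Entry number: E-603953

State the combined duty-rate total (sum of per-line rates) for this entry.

104%

Line A: polypropylene → XIII.2; tubing → XIII.2.2; general-purpose → XIII.2.2.2. Scheduled 16%. quota on XIII.2.2.2 open → in-quota 2%; Ferrule agreement on XIII.2: CTH not met; Ferrule agreement on XIII.2.4: XIII.2.2.2 not covered. → 2%.
Line B: PVC → XIII.1; moulded articles → XIII.1.1; for packaging → XIII.1.1.3. Scheduled 38%. Pellucia agreement on XIII.1.1.2: XIII.1.1.3 not covered. → 38%.
Line C: PVC → XIII.1; film → XIII.1.2; for construction → XIII.1.2.2. Scheduled 18%. anti-dumping (Isolde, XIII.1.2): +29%; total 18% + 29% = 47%. → 47%.
Line D: polypropylene → XIII.2; film → XIII.2.1; general-purpose → XIII.2.1.2. Scheduled 17%. No special measure applies. → 17%.
Sum: 2% + 38% + 47% + 17% = 104%.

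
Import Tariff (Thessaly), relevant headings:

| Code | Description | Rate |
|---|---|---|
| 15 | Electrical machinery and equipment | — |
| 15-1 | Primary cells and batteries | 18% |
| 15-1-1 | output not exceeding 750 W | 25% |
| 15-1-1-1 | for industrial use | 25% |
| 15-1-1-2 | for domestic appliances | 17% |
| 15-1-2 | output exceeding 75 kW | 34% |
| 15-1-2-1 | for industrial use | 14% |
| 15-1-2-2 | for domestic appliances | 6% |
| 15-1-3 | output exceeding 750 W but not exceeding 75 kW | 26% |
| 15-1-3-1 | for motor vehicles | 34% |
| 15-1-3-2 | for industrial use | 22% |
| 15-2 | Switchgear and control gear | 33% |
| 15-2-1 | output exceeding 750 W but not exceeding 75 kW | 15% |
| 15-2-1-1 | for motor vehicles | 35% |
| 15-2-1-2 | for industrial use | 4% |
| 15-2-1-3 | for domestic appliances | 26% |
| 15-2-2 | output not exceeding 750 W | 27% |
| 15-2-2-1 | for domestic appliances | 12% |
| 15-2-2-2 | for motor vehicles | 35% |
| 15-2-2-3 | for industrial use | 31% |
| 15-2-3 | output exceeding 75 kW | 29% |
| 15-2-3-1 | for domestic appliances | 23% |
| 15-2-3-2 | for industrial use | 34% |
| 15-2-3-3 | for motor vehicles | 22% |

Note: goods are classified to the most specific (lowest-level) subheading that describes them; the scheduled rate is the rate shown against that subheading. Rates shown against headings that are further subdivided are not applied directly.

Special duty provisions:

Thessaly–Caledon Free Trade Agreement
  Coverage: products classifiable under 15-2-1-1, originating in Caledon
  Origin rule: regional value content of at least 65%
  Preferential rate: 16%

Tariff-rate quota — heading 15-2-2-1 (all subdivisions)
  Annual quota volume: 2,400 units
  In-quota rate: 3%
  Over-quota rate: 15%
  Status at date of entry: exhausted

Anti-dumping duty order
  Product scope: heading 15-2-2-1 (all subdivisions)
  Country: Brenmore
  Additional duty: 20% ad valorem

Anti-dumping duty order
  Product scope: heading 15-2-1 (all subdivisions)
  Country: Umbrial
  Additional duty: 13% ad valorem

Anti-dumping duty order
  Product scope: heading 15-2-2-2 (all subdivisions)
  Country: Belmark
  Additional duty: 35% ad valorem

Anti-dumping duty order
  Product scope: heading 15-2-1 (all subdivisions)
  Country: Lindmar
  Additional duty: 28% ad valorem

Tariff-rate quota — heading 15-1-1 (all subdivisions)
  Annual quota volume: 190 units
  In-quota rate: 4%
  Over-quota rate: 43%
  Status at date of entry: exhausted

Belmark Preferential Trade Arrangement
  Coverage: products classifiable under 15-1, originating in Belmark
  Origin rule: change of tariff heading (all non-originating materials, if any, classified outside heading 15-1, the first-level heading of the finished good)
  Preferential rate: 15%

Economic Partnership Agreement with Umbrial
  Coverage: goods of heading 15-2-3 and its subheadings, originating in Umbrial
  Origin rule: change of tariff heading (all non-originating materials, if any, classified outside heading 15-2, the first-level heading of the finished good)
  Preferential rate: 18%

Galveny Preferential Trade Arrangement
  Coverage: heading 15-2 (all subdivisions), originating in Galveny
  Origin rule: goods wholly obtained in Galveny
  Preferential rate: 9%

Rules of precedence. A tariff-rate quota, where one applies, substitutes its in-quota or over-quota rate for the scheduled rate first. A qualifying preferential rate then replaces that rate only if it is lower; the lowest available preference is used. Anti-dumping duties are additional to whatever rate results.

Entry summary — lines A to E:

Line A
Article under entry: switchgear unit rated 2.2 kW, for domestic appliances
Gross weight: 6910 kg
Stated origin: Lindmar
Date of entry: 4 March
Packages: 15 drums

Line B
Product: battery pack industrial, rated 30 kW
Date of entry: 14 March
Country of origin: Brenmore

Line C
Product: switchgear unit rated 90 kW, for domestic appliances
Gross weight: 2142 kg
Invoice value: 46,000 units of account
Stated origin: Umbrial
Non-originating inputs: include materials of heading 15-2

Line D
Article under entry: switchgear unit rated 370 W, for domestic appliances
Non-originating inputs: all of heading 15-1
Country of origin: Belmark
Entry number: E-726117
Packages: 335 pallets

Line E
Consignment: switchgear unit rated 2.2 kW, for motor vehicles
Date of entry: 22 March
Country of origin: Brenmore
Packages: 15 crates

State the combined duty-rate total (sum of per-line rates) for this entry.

Line A: switchgear unit → 15-2; rated 2.2 kW → 15-2-1; for domestic appliances → 15-2-1-3. Scheduled 26%. anti-dumping (Lindmar, 15-2-1): +28%; total 26% + 28% = 54%. → 54%.
Line B: battery pack → 15-1; rated 30 kW → 15-1-3; industrial → 15-1-3-2. Scheduled 22%. No special measure applies. → 22%.
Line C: switchgear unit → 15-2; rated 90 kW → 15-2-3; for domestic appliances → 15-2-3-1. Scheduled 23%. Umbrial agreement on 15-2-3: CTH not met. → 23%.
Line D: switchgear unit → 15-2; rated 370 W → 15-2-2; for domestic appliances → 15-2-2-1. Scheduled 12%. quota on 15-2-2-1 exhausted → over-quota 15%; Belmark agreement on 15-1: 15-2-2-1 not covered. → 15%.
Line E: switchgear unit → 15-2; rated 2.2 kW → 15-2-1; for motor vehicles → 15-2-1-1. Scheduled 35%. No special measure applies. → 35%.
Sum: 54% + 22% + 23% + 15% + 35% = 149%.

149%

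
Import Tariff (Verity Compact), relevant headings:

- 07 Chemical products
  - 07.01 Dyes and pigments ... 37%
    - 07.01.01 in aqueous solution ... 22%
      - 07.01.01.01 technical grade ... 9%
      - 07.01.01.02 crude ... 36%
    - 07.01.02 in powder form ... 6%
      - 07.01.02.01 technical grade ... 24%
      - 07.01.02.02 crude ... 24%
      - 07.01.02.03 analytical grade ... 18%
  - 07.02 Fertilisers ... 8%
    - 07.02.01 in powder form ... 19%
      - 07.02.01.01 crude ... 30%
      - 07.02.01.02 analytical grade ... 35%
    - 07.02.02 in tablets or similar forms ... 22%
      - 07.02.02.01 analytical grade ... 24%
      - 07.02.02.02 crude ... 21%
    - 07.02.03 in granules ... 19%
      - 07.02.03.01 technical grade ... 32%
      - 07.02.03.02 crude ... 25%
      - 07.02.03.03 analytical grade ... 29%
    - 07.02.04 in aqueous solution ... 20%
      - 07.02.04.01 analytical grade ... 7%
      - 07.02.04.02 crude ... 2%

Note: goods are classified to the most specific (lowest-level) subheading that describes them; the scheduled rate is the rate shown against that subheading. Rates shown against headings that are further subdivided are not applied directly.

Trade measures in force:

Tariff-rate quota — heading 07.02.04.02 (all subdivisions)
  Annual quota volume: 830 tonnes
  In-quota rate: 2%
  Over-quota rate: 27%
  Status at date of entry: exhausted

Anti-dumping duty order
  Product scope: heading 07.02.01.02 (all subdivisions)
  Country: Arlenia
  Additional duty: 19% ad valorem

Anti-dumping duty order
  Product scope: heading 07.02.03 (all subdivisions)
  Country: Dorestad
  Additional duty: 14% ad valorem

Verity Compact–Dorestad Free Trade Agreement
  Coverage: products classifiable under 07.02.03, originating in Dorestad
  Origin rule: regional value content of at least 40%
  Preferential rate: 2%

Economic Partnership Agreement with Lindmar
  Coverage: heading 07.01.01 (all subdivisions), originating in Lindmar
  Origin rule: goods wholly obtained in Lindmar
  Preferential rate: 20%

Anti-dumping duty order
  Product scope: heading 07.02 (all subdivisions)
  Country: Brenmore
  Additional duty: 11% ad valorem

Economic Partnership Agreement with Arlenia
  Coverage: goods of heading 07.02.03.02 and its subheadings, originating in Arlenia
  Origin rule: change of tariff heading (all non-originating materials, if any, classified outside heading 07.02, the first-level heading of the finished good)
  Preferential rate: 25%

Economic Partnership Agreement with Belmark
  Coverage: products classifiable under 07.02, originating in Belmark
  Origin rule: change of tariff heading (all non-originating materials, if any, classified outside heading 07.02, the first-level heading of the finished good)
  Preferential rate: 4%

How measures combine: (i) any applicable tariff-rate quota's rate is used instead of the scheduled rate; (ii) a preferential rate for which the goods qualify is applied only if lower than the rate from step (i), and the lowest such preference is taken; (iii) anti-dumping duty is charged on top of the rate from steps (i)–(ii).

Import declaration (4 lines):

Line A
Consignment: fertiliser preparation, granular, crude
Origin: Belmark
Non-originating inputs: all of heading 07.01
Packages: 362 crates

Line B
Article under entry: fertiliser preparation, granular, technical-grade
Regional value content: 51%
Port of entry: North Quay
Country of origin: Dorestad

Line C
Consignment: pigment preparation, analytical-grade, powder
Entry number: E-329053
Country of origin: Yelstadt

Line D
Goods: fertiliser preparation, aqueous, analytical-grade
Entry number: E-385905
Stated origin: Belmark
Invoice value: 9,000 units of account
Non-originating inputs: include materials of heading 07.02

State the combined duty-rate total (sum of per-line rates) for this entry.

Line A: fertiliser → 07.02; granular → 07.02.03; crude → 07.02.03.02. Scheduled 25%. Belmark agreement on 07.02: CTH met → 4% available; preferential 4%. → 4%.
Line B: fertiliser → 07.02; granular → 07.02.03; technical-grade → 07.02.03.01. Scheduled 32%. Dorestad agreement on 07.02.03: RVC ≥ 40% → 2% available; preferential 2%; anti-dumping (Dorestad, 07.02.03): +14%; total 2% + 14% = 16%. → 16%.
Line C: pigment → 07.01; powder → 07.01.02; analytical-grade → 07.01.02.03. Scheduled 18%. No special measure applies. → 18%.
Line D: fertiliser → 07.02; aqueous → 07.02.04; analytical-grade → 07.02.04.01. Scheduled 7%. Belmark agreement on 07.02: CTH not met. → 7%.
Sum: 4% + 16% + 18% + 7% = 45%.

45%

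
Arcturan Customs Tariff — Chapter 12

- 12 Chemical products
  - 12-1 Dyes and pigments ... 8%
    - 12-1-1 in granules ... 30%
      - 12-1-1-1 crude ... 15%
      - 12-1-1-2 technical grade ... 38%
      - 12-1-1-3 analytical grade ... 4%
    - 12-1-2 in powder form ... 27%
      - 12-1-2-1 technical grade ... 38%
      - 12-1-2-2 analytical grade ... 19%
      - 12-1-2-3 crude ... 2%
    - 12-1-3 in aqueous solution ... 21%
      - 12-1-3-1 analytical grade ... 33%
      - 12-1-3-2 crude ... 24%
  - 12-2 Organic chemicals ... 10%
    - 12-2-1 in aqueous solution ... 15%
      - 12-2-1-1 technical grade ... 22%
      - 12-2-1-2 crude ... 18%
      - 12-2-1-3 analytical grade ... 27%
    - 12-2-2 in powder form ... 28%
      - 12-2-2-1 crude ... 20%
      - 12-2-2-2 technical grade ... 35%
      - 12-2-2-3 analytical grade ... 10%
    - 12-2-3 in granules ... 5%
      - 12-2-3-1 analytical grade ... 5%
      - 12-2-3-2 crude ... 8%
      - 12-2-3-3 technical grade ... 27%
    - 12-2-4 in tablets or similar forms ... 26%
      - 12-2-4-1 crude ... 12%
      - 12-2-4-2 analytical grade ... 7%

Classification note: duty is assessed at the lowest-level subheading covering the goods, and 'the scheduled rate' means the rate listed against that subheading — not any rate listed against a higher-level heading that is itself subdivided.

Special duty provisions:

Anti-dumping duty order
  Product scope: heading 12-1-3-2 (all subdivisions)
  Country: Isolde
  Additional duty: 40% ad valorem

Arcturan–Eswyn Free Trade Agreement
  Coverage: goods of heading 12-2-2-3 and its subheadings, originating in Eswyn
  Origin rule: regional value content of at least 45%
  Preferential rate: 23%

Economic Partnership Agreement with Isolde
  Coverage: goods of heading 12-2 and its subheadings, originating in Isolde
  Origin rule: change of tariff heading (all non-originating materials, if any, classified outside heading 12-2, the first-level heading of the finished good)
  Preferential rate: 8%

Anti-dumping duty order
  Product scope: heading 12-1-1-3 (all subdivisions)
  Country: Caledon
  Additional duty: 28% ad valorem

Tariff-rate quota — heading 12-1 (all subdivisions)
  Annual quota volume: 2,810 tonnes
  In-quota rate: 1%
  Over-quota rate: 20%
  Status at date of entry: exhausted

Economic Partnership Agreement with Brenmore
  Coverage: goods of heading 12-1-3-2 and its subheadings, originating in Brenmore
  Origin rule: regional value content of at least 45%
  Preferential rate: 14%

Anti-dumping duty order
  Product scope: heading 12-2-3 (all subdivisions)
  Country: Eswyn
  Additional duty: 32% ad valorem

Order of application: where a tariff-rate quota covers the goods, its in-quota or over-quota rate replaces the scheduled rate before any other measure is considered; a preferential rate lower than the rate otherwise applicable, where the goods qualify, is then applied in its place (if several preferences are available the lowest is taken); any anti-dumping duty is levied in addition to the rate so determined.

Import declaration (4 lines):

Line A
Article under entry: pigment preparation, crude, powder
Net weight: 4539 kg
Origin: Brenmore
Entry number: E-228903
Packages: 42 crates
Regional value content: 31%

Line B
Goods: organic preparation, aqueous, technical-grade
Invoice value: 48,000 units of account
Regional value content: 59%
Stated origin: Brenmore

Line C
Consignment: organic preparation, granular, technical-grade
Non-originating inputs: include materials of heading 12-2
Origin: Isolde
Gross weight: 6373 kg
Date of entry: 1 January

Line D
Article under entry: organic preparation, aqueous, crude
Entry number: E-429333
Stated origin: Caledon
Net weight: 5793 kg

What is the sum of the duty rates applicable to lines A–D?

Line A: pigment → 12-1; powder → 12-1-2; crude → 12-1-2-3. Scheduled 2%. quota on 12-1 exhausted → over-quota 20%; Brenmore agreement on 12-1-3-2: 12-1-2-3 not covered. → 20%.
Line B: organic → 12-2; aqueous → 12-2-1; technical-grade → 12-2-1-1. Scheduled 22%. Brenmore agreement on 12-1-3-2: 12-2-1-1 not covered. → 22%.
Line C: organic → 12-2; granular → 12-2-3; technical-grade → 12-2-3-3. Scheduled 27%. Isolde agreement on 12-2: CTH not met. → 27%.
Line D: organic → 12-2; aqueous → 12-2-1; crude → 12-2-1-2. Scheduled 18%. No special measure applies. → 18%.
Sum: 20% + 22% + 27% + 18% = 87%.

87%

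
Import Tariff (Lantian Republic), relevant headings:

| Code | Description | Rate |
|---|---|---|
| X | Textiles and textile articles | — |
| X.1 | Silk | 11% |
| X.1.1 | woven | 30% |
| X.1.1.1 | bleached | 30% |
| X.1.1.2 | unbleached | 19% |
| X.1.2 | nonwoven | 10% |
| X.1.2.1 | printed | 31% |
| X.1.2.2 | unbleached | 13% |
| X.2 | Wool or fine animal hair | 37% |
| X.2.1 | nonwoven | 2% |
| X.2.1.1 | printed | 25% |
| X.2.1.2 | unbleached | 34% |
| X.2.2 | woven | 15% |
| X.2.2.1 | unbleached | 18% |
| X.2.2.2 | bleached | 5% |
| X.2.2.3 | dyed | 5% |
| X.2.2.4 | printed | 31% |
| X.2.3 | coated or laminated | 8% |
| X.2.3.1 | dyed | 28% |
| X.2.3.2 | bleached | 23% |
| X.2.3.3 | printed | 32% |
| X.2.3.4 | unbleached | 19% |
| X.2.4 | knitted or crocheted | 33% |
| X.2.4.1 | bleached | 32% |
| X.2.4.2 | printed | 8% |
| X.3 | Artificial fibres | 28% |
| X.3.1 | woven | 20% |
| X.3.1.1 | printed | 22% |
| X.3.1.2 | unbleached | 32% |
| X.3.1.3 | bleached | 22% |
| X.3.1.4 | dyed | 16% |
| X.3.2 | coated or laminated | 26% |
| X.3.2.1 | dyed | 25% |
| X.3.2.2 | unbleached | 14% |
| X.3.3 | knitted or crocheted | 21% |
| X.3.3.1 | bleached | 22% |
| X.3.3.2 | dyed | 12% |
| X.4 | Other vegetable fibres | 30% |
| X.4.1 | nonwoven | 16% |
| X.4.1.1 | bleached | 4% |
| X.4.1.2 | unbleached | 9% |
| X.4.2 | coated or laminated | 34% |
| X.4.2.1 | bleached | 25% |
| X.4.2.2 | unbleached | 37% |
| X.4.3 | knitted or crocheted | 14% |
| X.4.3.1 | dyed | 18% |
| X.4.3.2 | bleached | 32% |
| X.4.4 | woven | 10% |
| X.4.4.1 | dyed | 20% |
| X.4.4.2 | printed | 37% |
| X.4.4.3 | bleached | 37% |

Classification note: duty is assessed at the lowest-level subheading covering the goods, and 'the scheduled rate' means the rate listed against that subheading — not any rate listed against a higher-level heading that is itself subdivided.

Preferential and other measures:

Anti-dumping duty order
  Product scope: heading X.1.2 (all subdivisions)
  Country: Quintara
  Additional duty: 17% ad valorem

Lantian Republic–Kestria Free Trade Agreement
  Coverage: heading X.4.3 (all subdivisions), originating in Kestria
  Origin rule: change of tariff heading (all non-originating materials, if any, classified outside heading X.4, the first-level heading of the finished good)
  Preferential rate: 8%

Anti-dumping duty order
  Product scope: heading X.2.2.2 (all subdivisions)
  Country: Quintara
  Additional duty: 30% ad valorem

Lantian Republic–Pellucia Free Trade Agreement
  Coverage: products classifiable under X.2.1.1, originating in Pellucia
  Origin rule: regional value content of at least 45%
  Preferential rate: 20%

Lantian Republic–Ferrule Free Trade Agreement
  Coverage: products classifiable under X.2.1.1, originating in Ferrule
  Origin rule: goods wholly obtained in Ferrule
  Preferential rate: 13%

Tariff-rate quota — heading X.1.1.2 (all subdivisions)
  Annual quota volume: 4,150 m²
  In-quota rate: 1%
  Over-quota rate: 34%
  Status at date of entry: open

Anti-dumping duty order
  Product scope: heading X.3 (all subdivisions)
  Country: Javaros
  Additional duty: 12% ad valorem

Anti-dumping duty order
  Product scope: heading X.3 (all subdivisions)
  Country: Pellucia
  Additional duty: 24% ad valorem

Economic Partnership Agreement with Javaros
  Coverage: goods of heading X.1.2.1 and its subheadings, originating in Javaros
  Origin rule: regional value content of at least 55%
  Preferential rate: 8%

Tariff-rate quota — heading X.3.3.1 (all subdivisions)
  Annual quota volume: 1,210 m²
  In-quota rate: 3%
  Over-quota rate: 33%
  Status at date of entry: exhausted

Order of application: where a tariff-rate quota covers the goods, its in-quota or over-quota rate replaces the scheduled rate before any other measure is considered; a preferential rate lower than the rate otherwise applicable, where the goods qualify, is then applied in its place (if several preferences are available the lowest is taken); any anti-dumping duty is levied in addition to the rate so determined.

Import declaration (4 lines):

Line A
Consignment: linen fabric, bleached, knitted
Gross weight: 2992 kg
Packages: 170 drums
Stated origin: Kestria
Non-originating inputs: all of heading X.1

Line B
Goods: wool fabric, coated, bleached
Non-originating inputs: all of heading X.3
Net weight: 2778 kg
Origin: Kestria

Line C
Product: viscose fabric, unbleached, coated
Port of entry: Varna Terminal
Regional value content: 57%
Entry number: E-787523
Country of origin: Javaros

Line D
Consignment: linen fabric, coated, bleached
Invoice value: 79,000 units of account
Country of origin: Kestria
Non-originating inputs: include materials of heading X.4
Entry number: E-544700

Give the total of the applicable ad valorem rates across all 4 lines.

Line A: linen → X.4; knitted → X.4.3; bleached → X.4.3.2. Scheduled 32%. Kestria agreement on X.4.3: CTH met → 8% available; preferential 8%. → 8%.
Line B: wool → X.2; coated → X.2.3; bleached → X.2.3.2. Scheduled 23%. Kestria agreement on X.4.3: X.2.3.2 not covered. → 23%.
Line C: viscose → X.3; coated → X.3.2; unbleached → X.3.2.2. Scheduled 14%. Javaros agreement on X.1.2.1: X.3.2.2 not covered; anti-dumping (Javaros, X.3): +12%; total 14% + 12% = 26%. → 26%.
Line D: linen → X.4; coated → X.4.2; bleached → X.4.2.1. Scheduled 25%. Kestria agreement on X.4.3: X.4.2.1 not covered. → 25%.
Sum: 8% + 23% + 26% + 25% = 82%.

82%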